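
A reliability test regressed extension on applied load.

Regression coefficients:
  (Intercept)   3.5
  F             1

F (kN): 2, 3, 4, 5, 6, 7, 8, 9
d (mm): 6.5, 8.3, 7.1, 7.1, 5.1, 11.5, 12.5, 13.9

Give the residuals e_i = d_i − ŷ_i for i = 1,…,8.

F=2: ŷ = 3.5 + 2 = 5.5; e = 6.5 − 5.5 = 1
F=3: ŷ = 3.5 + 3 = 6.5; e = 8.3 − 6.5 = 1.8
F=4: ŷ = 3.5 + 4 = 7.5; e = 7.1 − 7.5 = -0.4
F=5: ŷ = 3.5 + 5 = 8.5; e = 7.1 − 8.5 = -1.4
F=6: ŷ = 3.5 + 6 = 9.5; e = 5.1 − 9.5 = -4.4
F=7: ŷ = 3.5 + 7 = 10.5; e = 11.5 − 10.5 = 1
F=8: ŷ = 3.5 + 8 = 11.5; e = 12.5 − 11.5 = 1
F=9: ŷ = 3.5 + 9 = 12.5; e = 13.9 − 12.5 = 1.4

1, 1.8, -0.4, -1.4, -4.4, 1, 1, 1.4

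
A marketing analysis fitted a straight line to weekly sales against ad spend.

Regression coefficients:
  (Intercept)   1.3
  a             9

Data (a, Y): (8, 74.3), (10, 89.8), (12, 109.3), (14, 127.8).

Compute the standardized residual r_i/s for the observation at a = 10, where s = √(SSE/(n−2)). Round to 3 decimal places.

a=8: Ŷ = 1.3 + 9·8 = 73.3; r = 74.3 − 73.3 = 1
a=10: Ŷ = 1.3 + 9·10 = 91.3; r = 89.8 − 91.3 = -1.5
a=12: Ŷ = 1.3 + 9·12 = 109.3; r = 109.3 − 109.3 = 0
a=14: Ŷ = 1.3 + 9·14 = 127.3; r = 127.8 − 127.3 = 0.5
SSE = 1 + 2.25 + 0 + 0.25 = 3.5
s = √(3.5/2) = 1.32288
r/s = -1.5 / 1.32288 = -1.134

-1.134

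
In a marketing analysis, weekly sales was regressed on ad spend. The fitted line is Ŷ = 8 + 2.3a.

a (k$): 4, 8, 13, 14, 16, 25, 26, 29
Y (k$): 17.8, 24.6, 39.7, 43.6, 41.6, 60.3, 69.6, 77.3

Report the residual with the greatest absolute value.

a=4: Ŷ = 8 + 2.3·4 = 17.2; e = 17.8 − 17.2 = 0.6
a=8: Ŷ = 8 + 2.3·8 = 26.4; e = 24.6 − 26.4 = -1.8
a=13: Ŷ = 8 + 2.3·13 = 37.9; e = 39.7 − 37.9 = 1.8
a=14: Ŷ = 8 + 2.3·14 = 40.2; e = 43.6 − 40.2 = 3.4
a=16: Ŷ = 8 + 2.3·16 = 44.8; e = 41.6 − 44.8 = -3.2
a=25: Ŷ = 8 + 2.3·25 = 65.5; e = 60.3 − 65.5 = -5.2
a=26: Ŷ = 8 + 2.3·26 = 67.8; e = 69.6 − 67.8 = 1.8
a=29: Ŷ = 8 + 2.3·29 = 74.7; e = 77.3 − 74.7 = 2.6
Largest |e| is 5.2 at a = 25, residual -5.2.

e = -5.2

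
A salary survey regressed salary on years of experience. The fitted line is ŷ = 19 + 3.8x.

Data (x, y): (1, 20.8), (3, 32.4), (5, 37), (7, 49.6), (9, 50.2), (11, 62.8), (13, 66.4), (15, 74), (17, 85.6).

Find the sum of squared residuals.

SSE = 50

x=1: ŷ = 19 + 3.8·1 = 22.8; r = 20.8 − 22.8 = -2
x=3: ŷ = 19 + 3.8·3 = 30.4; r = 32.4 − 30.4 = 2
x=5: ŷ = 19 + 3.8·5 = 38; r = 37 − 38 = -1
x=7: ŷ = 19 + 3.8·7 = 45.6; r = 49.6 − 45.6 = 4
x=9: ŷ = 19 + 3.8·9 = 53.2; r = 50.2 − 53.2 = -3
x=11: ŷ = 19 + 3.8·11 = 60.8; r = 62.8 − 60.8 = 2
x=13: ŷ = 19 + 3.8·13 = 68.4; r = 66.4 − 68.4 = -2
x=15: ŷ = 19 + 3.8·15 = 76; r = 74 − 76 = -2
x=17: ŷ = 19 + 3.8·17 = 83.6; r = 85.6 − 83.6 = 2
SSE = 4 + 4 + 1 + 16 + 9 + 4 + 4 + 4 + 4 = 50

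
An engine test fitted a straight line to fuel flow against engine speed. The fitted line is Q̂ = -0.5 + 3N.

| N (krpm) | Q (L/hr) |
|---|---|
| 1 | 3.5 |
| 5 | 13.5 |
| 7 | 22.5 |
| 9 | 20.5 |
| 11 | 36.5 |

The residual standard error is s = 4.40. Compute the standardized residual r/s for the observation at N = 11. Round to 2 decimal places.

Q̂ = -0.5 + 3·11 = 32.5
r = 36.5 − 32.5 = 4
r/s = 4 / 4.40 = 0.91

0.91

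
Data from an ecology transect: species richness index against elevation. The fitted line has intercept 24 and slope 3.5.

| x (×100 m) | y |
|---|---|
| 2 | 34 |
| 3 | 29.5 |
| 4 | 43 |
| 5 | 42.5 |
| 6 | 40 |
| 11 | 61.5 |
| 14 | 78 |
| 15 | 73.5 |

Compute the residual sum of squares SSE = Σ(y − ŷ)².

x=2: ŷ = 24 + 3.5·2 = 31; e = 34 − 31 = 3
x=3: ŷ = 24 + 3.5·3 = 34.5; e = 29.5 − 34.5 = -5
x=4: ŷ = 24 + 3.5·4 = 38; e = 43 − 38 = 5
x=5: ŷ = 24 + 3.5·5 = 41.5; e = 42.5 − 41.5 = 1
x=6: ŷ = 24 + 3.5·6 = 45; e = 40 − 45 = -5
x=11: ŷ = 24 + 3.5·11 = 62.5; e = 61.5 − 62.5 = -1
x=14: ŷ = 24 + 3.5·14 = 73; e = 78 − 73 = 5
x=15: ŷ = 24 + 3.5·15 = 76.5; e = 73.5 − 76.5 = -3
SSE = 9 + 25 + 25 + 1 + 25 + 1 + 25 + 9 = 120

SSE = 120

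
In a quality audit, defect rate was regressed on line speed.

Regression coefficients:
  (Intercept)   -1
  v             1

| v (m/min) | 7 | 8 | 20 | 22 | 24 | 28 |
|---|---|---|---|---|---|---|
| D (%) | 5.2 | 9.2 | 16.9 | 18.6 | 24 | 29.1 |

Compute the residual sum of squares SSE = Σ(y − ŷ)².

v=7: ŷ = -1 + 7 = 6; e = 5.2 − 6 = -0.8
v=8: ŷ = -1 + 8 = 7; e = 9.2 − 7 = 2.2
v=20: ŷ = -1 + 20 = 19; e = 16.9 − 19 = -2.1
v=22: ŷ = -1 + 22 = 21; e = 18.6 − 21 = -2.4
v=24: ŷ = -1 + 24 = 23; e = 24 − 23 = 1
v=28: ŷ = -1 + 28 = 27; e = 29.1 − 27 = 2.1
SSE = 0.64 + 4.84 + 4.41 + 5.76 + 1 + 4.41 = 21.06

SSE = 21.06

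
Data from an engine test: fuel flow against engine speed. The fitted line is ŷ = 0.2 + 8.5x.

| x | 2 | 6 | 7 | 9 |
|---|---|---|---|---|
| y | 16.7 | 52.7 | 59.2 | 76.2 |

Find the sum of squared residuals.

SSE = 3

x=2: ŷ = 0.2 + 8.5·2 = 17.2; e = 16.7 − 17.2 = -0.5
x=6: ŷ = 0.2 + 8.5·6 = 51.2; e = 52.7 − 51.2 = 1.5
x=7: ŷ = 0.2 + 8.5·7 = 59.7; e = 59.2 − 59.7 = -0.5
x=9: ŷ = 0.2 + 8.5·9 = 76.7; e = 76.2 − 76.7 = -0.5
SSE = 0.25 + 2.25 + 0.25 + 0.25 = 3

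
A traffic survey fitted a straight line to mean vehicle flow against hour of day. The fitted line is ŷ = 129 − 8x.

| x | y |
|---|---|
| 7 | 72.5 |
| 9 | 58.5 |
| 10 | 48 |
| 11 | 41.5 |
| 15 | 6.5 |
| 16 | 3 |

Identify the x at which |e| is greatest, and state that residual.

x=7: ŷ = 129 − 8·7 = 73; e = 72.5 − 73 = -0.5
x=9: ŷ = 129 − 8·9 = 57; e = 58.5 − 57 = 1.5
x=10: ŷ = 129 − 8·10 = 49; e = 48 − 49 = -1
x=11: ŷ = 129 − 8·11 = 41; e = 41.5 − 41 = 0.5
x=15: ŷ = 129 − 8·15 = 9; e = 6.5 − 9 = -2.5
x=16: ŷ = 129 − 8·16 = 1; e = 3 − 1 = 2
Largest |e| is 2.5 at x = 15, residual -2.5.

x = 15, e = -2.5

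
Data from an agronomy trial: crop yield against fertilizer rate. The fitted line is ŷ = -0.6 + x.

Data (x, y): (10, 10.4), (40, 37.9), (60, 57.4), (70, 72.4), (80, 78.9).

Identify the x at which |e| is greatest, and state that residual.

x = 70, e = 3

x=10: ŷ = -0.6 + 10 = 9.4; e = 10.4 − 9.4 = 1
x=40: ŷ = -0.6 + 40 = 39.4; e = 37.9 − 39.4 = -1.5
x=60: ŷ = -0.6 + 60 = 59.4; e = 57.4 − 59.4 = -2
x=70: ŷ = -0.6 + 70 = 69.4; e = 72.4 − 69.4 = 3
x=80: ŷ = -0.6 + 80 = 79.4; e = 78.9 − 79.4 = -0.5
Largest |e| is 3 at x = 70, residual 3.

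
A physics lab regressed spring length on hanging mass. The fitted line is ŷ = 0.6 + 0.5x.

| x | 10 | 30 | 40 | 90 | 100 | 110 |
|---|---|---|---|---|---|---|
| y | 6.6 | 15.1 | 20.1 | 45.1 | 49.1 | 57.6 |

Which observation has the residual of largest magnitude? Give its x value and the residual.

x=10: ŷ = 0.6 + 0.5·10 = 5.6; r = 6.6 − 5.6 = 1
x=30: ŷ = 0.6 + 0.5·30 = 15.6; r = 15.1 − 15.6 = -0.5
x=40: ŷ = 0.6 + 0.5·40 = 20.6; r = 20.1 − 20.6 = -0.5
x=90: ŷ = 0.6 + 0.5·90 = 45.6; r = 45.1 − 45.6 = -0.5
x=100: ŷ = 0.6 + 0.5·100 = 50.6; r = 49.1 − 50.6 = -1.5
x=110: ŷ = 0.6 + 0.5·110 = 55.6; r = 57.6 − 55.6 = 2
Largest |r| is 2 at x = 110, residual 2.

x = 110, r = 2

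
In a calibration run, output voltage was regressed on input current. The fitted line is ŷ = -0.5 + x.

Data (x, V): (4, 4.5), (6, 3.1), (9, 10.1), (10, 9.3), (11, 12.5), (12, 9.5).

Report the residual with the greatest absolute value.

e = -2.4

x=4: ŷ = -0.5 + 4 = 3.5; e = 4.5 − 3.5 = 1
x=6: ŷ = -0.5 + 6 = 5.5; e = 3.1 − 5.5 = -2.4
x=9: ŷ = -0.5 + 9 = 8.5; e = 10.1 − 8.5 = 1.6
x=10: ŷ = -0.5 + 10 = 9.5; e = 9.3 − 9.5 = -0.2
x=11: ŷ = -0.5 + 11 = 10.5; e = 12.5 − 10.5 = 2
x=12: ŷ = -0.5 + 12 = 11.5; e = 9.5 − 11.5 = -2
Largest |e| is 2.4 at x = 6, residual -2.4.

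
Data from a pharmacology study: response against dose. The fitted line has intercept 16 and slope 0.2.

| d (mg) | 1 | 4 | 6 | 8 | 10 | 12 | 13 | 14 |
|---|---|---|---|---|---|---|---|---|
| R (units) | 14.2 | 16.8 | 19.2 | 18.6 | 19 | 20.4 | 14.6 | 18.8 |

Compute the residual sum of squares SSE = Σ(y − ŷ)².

SSE = 30

d=1: R̂ = 16 + 0.2·1 = 16.2; e = 14.2 − 16.2 = -2
d=4: R̂ = 16 + 0.2·4 = 16.8; e = 16.8 − 16.8 = 0
d=6: R̂ = 16 + 0.2·6 = 17.2; e = 19.2 − 17.2 = 2
d=8: R̂ = 16 + 0.2·8 = 17.6; e = 18.6 − 17.6 = 1
d=10: R̂ = 16 + 0.2·10 = 18; e = 19 − 18 = 1
d=12: R̂ = 16 + 0.2·12 = 18.4; e = 20.4 − 18.4 = 2
d=13: R̂ = 16 + 0.2·13 = 18.6; e = 14.6 − 18.6 = -4
d=14: R̂ = 16 + 0.2·14 = 18.8; e = 18.8 − 18.8 = 0
SSE = 4 + 0 + 4 + 1 + 1 + 4 + 16 + 0 = 30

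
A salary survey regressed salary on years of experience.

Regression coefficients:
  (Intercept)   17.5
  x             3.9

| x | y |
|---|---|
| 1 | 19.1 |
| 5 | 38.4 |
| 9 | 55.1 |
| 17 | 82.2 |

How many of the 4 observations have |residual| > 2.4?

x=1: ŷ = 17.5 + 3.9·1 = 21.4; r = 19.1 − 21.4 = -2.3
x=5: ŷ = 17.5 + 3.9·5 = 37; r = 38.4 − 37 = 1.4
x=9: ŷ = 17.5 + 3.9·9 = 52.6; r = 55.1 − 52.6 = 2.5
x=17: ŷ = 17.5 + 3.9·17 = 83.8; r = 82.2 − 83.8 = -1.6
|r| > 2.4: x=9 (|r|=2.5) → 1

1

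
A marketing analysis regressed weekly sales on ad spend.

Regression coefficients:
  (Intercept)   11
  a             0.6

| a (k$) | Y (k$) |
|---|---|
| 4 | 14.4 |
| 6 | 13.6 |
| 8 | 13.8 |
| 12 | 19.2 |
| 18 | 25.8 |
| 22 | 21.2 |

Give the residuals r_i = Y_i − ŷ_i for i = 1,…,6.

1, -1, -2, 1, 4, -3

a=4: ŷ = 11 + 0.6·4 = 13.4; r = 14.4 − 13.4 = 1
a=6: ŷ = 11 + 0.6·6 = 14.6; r = 13.6 − 14.6 = -1
a=8: ŷ = 11 + 0.6·8 = 15.8; r = 13.8 − 15.8 = -2
a=12: ŷ = 11 + 0.6·12 = 18.2; r = 19.2 − 18.2 = 1
a=18: ŷ = 11 + 0.6·18 = 21.8; r = 25.8 − 21.8 = 4
a=22: ŷ = 11 + 0.6·22 = 24.2; r = 21.2 − 24.2 = -3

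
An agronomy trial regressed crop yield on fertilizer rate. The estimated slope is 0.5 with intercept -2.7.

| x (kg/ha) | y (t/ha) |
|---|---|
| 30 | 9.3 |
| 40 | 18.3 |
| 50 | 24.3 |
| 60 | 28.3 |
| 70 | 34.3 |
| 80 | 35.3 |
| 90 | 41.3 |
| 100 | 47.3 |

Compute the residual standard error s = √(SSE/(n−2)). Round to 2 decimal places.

s = 2.00

x=30: ŷ = -2.7 + 0.5·30 = 12.3; r = 9.3 − 12.3 = -3
x=40: ŷ = -2.7 + 0.5·40 = 17.3; r = 18.3 − 17.3 = 1
x=50: ŷ = -2.7 + 0.5·50 = 22.3; r = 24.3 − 22.3 = 2
x=60: ŷ = -2.7 + 0.5·60 = 27.3; r = 28.3 − 27.3 = 1
x=70: ŷ = -2.7 + 0.5·70 = 32.3; r = 34.3 − 32.3 = 2
x=80: ŷ = -2.7 + 0.5·80 = 37.3; r = 35.3 − 37.3 = -2
x=90: ŷ = -2.7 + 0.5·90 = 42.3; r = 41.3 − 42.3 = -1
x=100: ŷ = -2.7 + 0.5·100 = 47.3; r = 47.3 − 47.3 = 0
SSE = 9 + 1 + 4 + 1 + 4 + 4 + 1 + 0 = 24
s = √(24/6) = √4 ≈ 2.00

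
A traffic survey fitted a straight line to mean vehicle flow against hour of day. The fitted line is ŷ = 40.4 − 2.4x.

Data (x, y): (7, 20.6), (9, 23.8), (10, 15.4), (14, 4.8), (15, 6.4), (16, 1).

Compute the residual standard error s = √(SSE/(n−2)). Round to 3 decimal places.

s = 3.317

x=7: ŷ = 40.4 − 2.4·7 = 23.6; e = 20.6 − 23.6 = -3
x=9: ŷ = 40.4 − 2.4·9 = 18.8; e = 23.8 − 18.8 = 5
x=10: ŷ = 40.4 − 2.4·10 = 16.4; e = 15.4 − 16.4 = -1
x=14: ŷ = 40.4 − 2.4·14 = 6.8; e = 4.8 − 6.8 = -2
x=15: ŷ = 40.4 − 2.4·15 = 4.4; e = 6.4 − 4.4 = 2
x=16: ŷ = 40.4 − 2.4·16 = 2; e = 1 − 2 = -1
SSE = 9 + 25 + 1 + 4 + 4 + 1 = 44
s = √(44/4) = √11 ≈ 3.317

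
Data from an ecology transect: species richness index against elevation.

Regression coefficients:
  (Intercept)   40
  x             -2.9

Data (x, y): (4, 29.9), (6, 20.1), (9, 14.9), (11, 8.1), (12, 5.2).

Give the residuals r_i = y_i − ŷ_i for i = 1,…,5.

1.5, -2.5, 1, 0, 0

x=4: ŷ = 40 − 2.9·4 = 28.4; r = 29.9 − 28.4 = 1.5
x=6: ŷ = 40 − 2.9·6 = 22.6; r = 20.1 − 22.6 = -2.5
x=9: ŷ = 40 − 2.9·9 = 13.9; r = 14.9 − 13.9 = 1
x=11: ŷ = 40 − 2.9·11 = 8.1; r = 8.1 − 8.1 = 0
x=12: ŷ = 40 − 2.9·12 = 5.2; r = 5.2 − 5.2 = 0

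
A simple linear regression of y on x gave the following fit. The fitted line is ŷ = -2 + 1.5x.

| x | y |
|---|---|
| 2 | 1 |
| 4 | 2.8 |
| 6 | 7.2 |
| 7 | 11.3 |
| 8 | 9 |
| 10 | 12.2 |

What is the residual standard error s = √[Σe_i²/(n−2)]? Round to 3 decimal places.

s = 1.655

x=2: ŷ = -2 + 1.5·2 = 1; e = 1 − 1 = 0
x=4: ŷ = -2 + 1.5·4 = 4; e = 2.8 − 4 = -1.2
x=6: ŷ = -2 + 1.5·6 = 7; e = 7.2 − 7 = 0.2
x=7: ŷ = -2 + 1.5·7 = 8.5; e = 11.3 − 8.5 = 2.8
x=8: ŷ = -2 + 1.5·8 = 10; e = 9 − 10 = -1
x=10: ŷ = -2 + 1.5·10 = 13; e = 12.2 − 13 = -0.8
SSE = 0 + 1.44 + 0.04 + 7.84 + 1 + 0.64 = 10.96
s = √(10.96/4) = √2.74 ≈ 1.655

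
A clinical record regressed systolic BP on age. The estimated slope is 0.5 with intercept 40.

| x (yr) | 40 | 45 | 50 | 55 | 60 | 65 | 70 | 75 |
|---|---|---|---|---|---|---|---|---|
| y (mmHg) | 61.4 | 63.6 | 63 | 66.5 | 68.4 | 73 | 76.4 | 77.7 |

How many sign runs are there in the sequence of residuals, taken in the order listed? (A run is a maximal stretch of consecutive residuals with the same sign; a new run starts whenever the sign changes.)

3 runs

x=40: ŷ = 40 + 0.5·40 = 60; r = 61.4 − 60 = 1.4
x=45: ŷ = 40 + 0.5·45 = 62.5; r = 63.6 − 62.5 = 1.1
x=50: ŷ = 40 + 0.5·50 = 65; r = 63 − 65 = -2
x=55: ŷ = 40 + 0.5·55 = 67.5; r = 66.5 − 67.5 = -1
x=60: ŷ = 40 + 0.5·60 = 70; r = 68.4 − 70 = -1.6
x=65: ŷ = 40 + 0.5·65 = 72.5; r = 73 − 72.5 = 0.5
x=70: ŷ = 40 + 0.5·70 = 75; r = 76.4 − 75 = 1.4
x=75: ŷ = 40 + 0.5·75 = 77.5; r = 77.7 − 77.5 = 0.2
Signs: + + − − − + + +
Runs: +×2, −×3, +×3 → 3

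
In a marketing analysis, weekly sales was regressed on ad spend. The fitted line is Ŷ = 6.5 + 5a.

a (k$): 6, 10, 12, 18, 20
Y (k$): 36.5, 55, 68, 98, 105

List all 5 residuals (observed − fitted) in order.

0, -1.5, 1.5, 1.5, -1.5

a=6: Ŷ = 6.5 + 5·6 = 36.5; e = 36.5 − 36.5 = 0
a=10: Ŷ = 6.5 + 5·10 = 56.5; e = 55 − 56.5 = -1.5
a=12: Ŷ = 6.5 + 5·12 = 66.5; e = 68 − 66.5 = 1.5
a=18: Ŷ = 6.5 + 5·18 = 96.5; e = 98 − 96.5 = 1.5
a=20: Ŷ = 6.5 + 5·20 = 106.5; e = 105 − 106.5 = -1.5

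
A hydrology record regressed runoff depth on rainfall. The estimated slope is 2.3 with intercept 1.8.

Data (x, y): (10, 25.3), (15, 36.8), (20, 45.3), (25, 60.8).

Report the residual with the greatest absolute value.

x=10: ŷ = 1.8 + 2.3·10 = 24.8; e = 25.3 − 24.8 = 0.5
x=15: ŷ = 1.8 + 2.3·15 = 36.3; e = 36.8 − 36.3 = 0.5
x=20: ŷ = 1.8 + 2.3·20 = 47.8; e = 45.3 − 47.8 = -2.5
x=25: ŷ = 1.8 + 2.3·25 = 59.3; e = 60.8 − 59.3 = 1.5
Largest |e| is 2.5 at x = 20, residual -2.5.

e = -2.5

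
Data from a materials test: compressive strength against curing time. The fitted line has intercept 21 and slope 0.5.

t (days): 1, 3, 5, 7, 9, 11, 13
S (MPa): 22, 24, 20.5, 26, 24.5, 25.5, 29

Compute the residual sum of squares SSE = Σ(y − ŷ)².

t=1: ŷ = 21 + 0.5·1 = 21.5; e = 22 − 21.5 = 0.5
t=3: ŷ = 21 + 0.5·3 = 22.5; e = 24 − 22.5 = 1.5
t=5: ŷ = 21 + 0.5·5 = 23.5; e = 20.5 − 23.5 = -3
t=7: ŷ = 21 + 0.5·7 = 24.5; e = 26 − 24.5 = 1.5
t=9: ŷ = 21 + 0.5·9 = 25.5; e = 24.5 − 25.5 = -1
t=11: ŷ = 21 + 0.5·11 = 26.5; e = 25.5 − 26.5 = -1
t=13: ŷ = 21 + 0.5·13 = 27.5; e = 29 − 27.5 = 1.5
SSE = 0.25 + 2.25 + 9 + 2.25 + 1 + 1 + 2.25 = 18

SSE = 18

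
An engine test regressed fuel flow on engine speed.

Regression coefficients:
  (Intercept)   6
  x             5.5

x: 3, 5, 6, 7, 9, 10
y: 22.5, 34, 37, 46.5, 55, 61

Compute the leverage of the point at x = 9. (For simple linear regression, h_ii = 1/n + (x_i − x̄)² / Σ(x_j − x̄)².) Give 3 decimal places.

h = 0.330

x̄ = (3 + 5 + 6 + 7 + 9 + 10)/6 = 6.66667
Σ(x − x̄)² = 13.4444 + 2.77778 + 0.444444 + 0.111111 + 5.44444 + 11.1111 = 33.3333
h = 1/6 + (2.33333)²/33.3333 = 0.166667 + 0.163333 = 0.330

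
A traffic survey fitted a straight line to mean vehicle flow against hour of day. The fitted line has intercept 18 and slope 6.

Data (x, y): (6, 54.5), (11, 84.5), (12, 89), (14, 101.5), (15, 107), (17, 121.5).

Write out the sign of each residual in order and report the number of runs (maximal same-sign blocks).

3 runs

x=6: ŷ = 18 + 6·6 = 54; e = 54.5 − 54 = 0.5
x=11: ŷ = 18 + 6·11 = 84; e = 84.5 − 84 = 0.5
x=12: ŷ = 18 + 6·12 = 90; e = 89 − 90 = -1
x=14: ŷ = 18 + 6·14 = 102; e = 101.5 − 102 = -0.5
x=15: ŷ = 18 + 6·15 = 108; e = 107 − 108 = -1
x=17: ŷ = 18 + 6·17 = 120; e = 121.5 − 120 = 1.5
Signs: + + − − − +
Runs: +×2, −×3, +×1 → 3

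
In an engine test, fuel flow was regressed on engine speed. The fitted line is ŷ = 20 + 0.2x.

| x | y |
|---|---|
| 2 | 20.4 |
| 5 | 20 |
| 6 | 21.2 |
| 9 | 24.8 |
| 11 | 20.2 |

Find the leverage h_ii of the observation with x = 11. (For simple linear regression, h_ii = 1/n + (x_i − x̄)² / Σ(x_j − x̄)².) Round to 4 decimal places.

h = 0.5935

x̄ = (2 + 5 + 6 + 9 + 11)/5 = 6.6
Σ(x − x̄)² = 21.16 + 2.56 + 0.36 + 5.76 + 19.36 = 49.2
h = 1/5 + (4.4)²/49.2 = 0.2 + 0.393496 = 0.5935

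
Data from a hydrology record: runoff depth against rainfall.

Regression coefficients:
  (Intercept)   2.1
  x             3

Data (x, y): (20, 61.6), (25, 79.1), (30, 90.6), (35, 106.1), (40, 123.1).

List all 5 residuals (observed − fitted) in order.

x=20: ŷ = 2.1 + 3·20 = 62.1; e = 61.6 − 62.1 = -0.5
x=25: ŷ = 2.1 + 3·25 = 77.1; e = 79.1 − 77.1 = 2
x=30: ŷ = 2.1 + 3·30 = 92.1; e = 90.6 − 92.1 = -1.5
x=35: ŷ = 2.1 + 3·35 = 107.1; e = 106.1 − 107.1 = -1
x=40: ŷ = 2.1 + 3·40 = 122.1; e = 123.1 − 122.1 = 1

-0.5, 2, -1.5, -1, 1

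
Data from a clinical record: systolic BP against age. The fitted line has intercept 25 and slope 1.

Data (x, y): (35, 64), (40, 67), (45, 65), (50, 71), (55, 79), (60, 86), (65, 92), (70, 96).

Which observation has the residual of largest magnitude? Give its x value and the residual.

x = 45, r = -5

x=35: ŷ = 25 + 35 = 60; r = 64 − 60 = 4
x=40: ŷ = 25 + 40 = 65; r = 67 − 65 = 2
x=45: ŷ = 25 + 45 = 70; r = 65 − 70 = -5
x=50: ŷ = 25 + 50 = 75; r = 71 − 75 = -4
x=55: ŷ = 25 + 55 = 80; r = 79 − 80 = -1
x=60: ŷ = 25 + 60 = 85; r = 86 − 85 = 1
x=65: ŷ = 25 + 65 = 90; r = 92 − 90 = 2
x=70: ŷ = 25 + 70 = 95; r = 96 − 95 = 1
Largest |r| is 5 at x = 45, residual -5.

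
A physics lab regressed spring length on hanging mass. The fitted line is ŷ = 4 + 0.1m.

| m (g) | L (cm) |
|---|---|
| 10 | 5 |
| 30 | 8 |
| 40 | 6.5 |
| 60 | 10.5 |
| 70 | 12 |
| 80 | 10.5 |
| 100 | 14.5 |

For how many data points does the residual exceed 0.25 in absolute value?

m=10: ŷ = 4 + 0.1·10 = 5; r = 5 − 5 = 0
m=30: ŷ = 4 + 0.1·30 = 7; r = 8 − 7 = 1
m=40: ŷ = 4 + 0.1·40 = 8; r = 6.5 − 8 = -1.5
m=60: ŷ = 4 + 0.1·60 = 10; r = 10.5 − 10 = 0.5
m=70: ŷ = 4 + 0.1·70 = 11; r = 12 − 11 = 1
m=80: ŷ = 4 + 0.1·80 = 12; r = 10.5 − 12 = -1.5
m=100: ŷ = 4 + 0.1·100 = 14; r = 14.5 − 14 = 0.5
|r| > 0.25: m=30 (|r|=1), m=40 (|r|=1.5), m=60 (|r|=0.5), m=70 (|r|=1), m=80 (|r|=1.5), m=100 (|r|=0.5) → 6

6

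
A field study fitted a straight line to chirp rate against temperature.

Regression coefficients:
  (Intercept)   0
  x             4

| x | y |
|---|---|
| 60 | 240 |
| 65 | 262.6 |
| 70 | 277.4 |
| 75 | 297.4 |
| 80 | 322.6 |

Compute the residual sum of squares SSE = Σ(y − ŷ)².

SSE = 27.04

x=60: ŷ = 4·60 = 240; e = 240 − 240 = 0
x=65: ŷ = 4·65 = 260; e = 262.6 − 260 = 2.6
x=70: ŷ = 4·70 = 280; e = 277.4 − 280 = -2.6
x=75: ŷ = 4·75 = 300; e = 297.4 − 300 = -2.6
x=80: ŷ = 4·80 = 320; e = 322.6 − 320 = 2.6
SSE = 0 + 6.76 + 6.76 + 6.76 + 6.76 = 27.04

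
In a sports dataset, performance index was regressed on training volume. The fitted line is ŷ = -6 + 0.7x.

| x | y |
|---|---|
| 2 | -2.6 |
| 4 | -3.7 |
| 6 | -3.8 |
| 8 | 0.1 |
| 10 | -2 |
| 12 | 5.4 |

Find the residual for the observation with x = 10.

ŷ = -6 + 0.7·10 = 1
r = -2 − 1 = -3

r = -3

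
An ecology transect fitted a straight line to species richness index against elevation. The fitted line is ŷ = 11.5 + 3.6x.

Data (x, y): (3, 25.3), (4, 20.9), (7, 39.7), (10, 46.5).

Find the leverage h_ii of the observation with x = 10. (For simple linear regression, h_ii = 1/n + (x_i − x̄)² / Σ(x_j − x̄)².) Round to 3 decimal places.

h = 0.783

x̄ = (3 + 4 + 7 + 10)/4 = 6
Σ(x − x̄)² = 9 + 4 + 1 + 16 = 30
h = 1/4 + (4)²/30 = 0.25 + 0.533333 = 0.783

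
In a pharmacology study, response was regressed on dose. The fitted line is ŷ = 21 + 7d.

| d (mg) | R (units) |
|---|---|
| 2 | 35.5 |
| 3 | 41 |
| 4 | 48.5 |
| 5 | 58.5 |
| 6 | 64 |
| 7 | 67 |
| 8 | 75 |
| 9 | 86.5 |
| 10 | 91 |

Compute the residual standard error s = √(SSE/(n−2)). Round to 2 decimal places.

s = 2.00

d=2: ŷ = 21 + 7·2 = 35; e = 35.5 − 35 = 0.5
d=3: ŷ = 21 + 7·3 = 42; e = 41 − 42 = -1
d=4: ŷ = 21 + 7·4 = 49; e = 48.5 − 49 = -0.5
d=5: ŷ = 21 + 7·5 = 56; e = 58.5 − 56 = 2.5
d=6: ŷ = 21 + 7·6 = 63; e = 64 − 63 = 1
d=7: ŷ = 21 + 7·7 = 70; e = 67 − 70 = -3
d=8: ŷ = 21 + 7·8 = 77; e = 75 − 77 = -2
d=9: ŷ = 21 + 7·9 = 84; e = 86.5 − 84 = 2.5
d=10: ŷ = 21 + 7·10 = 91; e = 91 − 91 = 0
SSE = 0.25 + 1 + 0.25 + 6.25 + 1 + 9 + 4 + 6.25 + 0 = 28
s = √(28/7) = √4 ≈ 2.00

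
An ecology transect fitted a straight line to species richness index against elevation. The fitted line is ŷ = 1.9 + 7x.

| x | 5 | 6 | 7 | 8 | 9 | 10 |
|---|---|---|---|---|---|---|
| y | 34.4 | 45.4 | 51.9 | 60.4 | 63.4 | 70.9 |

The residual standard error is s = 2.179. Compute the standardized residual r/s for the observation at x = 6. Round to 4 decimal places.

ŷ = 1.9 + 7·6 = 43.9
r = 45.4 − 43.9 = 1.5
r/s = 1.5 / 2.179 = 0.6884

0.6884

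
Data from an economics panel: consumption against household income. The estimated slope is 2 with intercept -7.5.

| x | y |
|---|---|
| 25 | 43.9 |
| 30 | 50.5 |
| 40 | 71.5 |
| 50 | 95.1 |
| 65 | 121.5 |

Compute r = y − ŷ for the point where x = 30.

r = -2

ŷ = -7.5 + 2·30 = 52.5
r = 50.5 − 52.5 = -2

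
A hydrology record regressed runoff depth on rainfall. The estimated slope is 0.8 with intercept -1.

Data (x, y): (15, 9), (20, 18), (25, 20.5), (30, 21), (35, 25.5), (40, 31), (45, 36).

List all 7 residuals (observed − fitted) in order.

-2, 3, 1.5, -2, -1.5, 0, 1

x=15: ŷ = -1 + 0.8·15 = 11; e = 9 − 11 = -2
x=20: ŷ = -1 + 0.8·20 = 15; e = 18 − 15 = 3
x=25: ŷ = -1 + 0.8·25 = 19; e = 20.5 − 19 = 1.5
x=30: ŷ = -1 + 0.8·30 = 23; e = 21 − 23 = -2
x=35: ŷ = -1 + 0.8·35 = 27; e = 25.5 − 27 = -1.5
x=40: ŷ = -1 + 0.8·40 = 31; e = 31 − 31 = 0
x=45: ŷ = -1 + 0.8·45 = 35; e = 36 − 35 = 1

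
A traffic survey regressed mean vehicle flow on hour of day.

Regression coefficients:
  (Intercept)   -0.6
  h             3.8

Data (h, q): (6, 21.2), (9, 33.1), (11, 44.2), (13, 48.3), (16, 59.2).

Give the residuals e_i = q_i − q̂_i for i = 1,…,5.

h=6: q̂ = -0.6 + 3.8·6 = 22.2; e = 21.2 − 22.2 = -1
h=9: q̂ = -0.6 + 3.8·9 = 33.6; e = 33.1 − 33.6 = -0.5
h=11: q̂ = -0.6 + 3.8·11 = 41.2; e = 44.2 − 41.2 = 3
h=13: q̂ = -0.6 + 3.8·13 = 48.8; e = 48.3 − 48.8 = -0.5
h=16: q̂ = -0.6 + 3.8·16 = 60.2; e = 59.2 − 60.2 = -1

-1, -0.5, 3, -0.5, -1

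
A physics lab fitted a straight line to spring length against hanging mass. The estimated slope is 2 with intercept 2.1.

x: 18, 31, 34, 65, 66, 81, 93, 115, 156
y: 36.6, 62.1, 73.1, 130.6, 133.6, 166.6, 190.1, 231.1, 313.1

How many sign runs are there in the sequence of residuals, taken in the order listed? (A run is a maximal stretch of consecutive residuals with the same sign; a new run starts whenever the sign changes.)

5 runs

x=18: ŷ = 2.1 + 2·18 = 38.1; r = 36.6 − 38.1 = -1.5
x=31: ŷ = 2.1 + 2·31 = 64.1; r = 62.1 − 64.1 = -2
x=34: ŷ = 2.1 + 2·34 = 70.1; r = 73.1 − 70.1 = 3
x=65: ŷ = 2.1 + 2·65 = 132.1; r = 130.6 − 132.1 = -1.5
x=66: ŷ = 2.1 + 2·66 = 134.1; r = 133.6 − 134.1 = -0.5
x=81: ŷ = 2.1 + 2·81 = 164.1; r = 166.6 − 164.1 = 2.5
x=93: ŷ = 2.1 + 2·93 = 188.1; r = 190.1 − 188.1 = 2
x=115: ŷ = 2.1 + 2·115 = 232.1; r = 231.1 − 232.1 = -1
x=156: ŷ = 2.1 + 2·156 = 314.1; r = 313.1 − 314.1 = -1
Signs: − − + − − + + − −
Runs: −×2, +×1, −×2, +×2, −×2 → 5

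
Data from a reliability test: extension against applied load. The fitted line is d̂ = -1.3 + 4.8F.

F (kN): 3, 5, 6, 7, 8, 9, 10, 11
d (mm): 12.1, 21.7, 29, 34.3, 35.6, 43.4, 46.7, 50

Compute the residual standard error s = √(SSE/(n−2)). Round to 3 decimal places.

F=3: d̂ = -1.3 + 4.8·3 = 13.1; r = 12.1 − 13.1 = -1
F=5: d̂ = -1.3 + 4.8·5 = 22.7; r = 21.7 − 22.7 = -1
F=6: d̂ = -1.3 + 4.8·6 = 27.5; r = 29 − 27.5 = 1.5
F=7: d̂ = -1.3 + 4.8·7 = 32.3; r = 34.3 − 32.3 = 2
F=8: d̂ = -1.3 + 4.8·8 = 37.1; r = 35.6 − 37.1 = -1.5
F=9: d̂ = -1.3 + 4.8·9 = 41.9; r = 43.4 − 41.9 = 1.5
F=10: d̂ = -1.3 + 4.8·10 = 46.7; r = 46.7 − 46.7 = 0
F=11: d̂ = -1.3 + 4.8·11 = 51.5; r = 50 − 51.5 = -1.5
SSE = 1 + 1 + 2.25 + 4 + 2.25 + 2.25 + 0 + 2.25 = 15
s = √(15/6) = √2.5 ≈ 1.581

s = 1.581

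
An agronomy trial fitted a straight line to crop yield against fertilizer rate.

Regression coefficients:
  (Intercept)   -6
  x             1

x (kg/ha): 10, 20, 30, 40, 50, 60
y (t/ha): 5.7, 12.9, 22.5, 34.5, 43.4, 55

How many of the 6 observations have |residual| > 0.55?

x=10: ŷ = -6 + 10 = 4; r = 5.7 − 4 = 1.7
x=20: ŷ = -6 + 20 = 14; r = 12.9 − 14 = -1.1
x=30: ŷ = -6 + 30 = 24; r = 22.5 − 24 = -1.5
x=40: ŷ = -6 + 40 = 34; r = 34.5 − 34 = 0.5
x=50: ŷ = -6 + 50 = 44; r = 43.4 − 44 = -0.6
x=60: ŷ = -6 + 60 = 54; r = 55 − 54 = 1
|r| > 0.55: x=10 (|r|=1.7), x=20 (|r|=1.1), x=30 (|r|=1.5), x=50 (|r|=0.6), x=60 (|r|=1) → 5

5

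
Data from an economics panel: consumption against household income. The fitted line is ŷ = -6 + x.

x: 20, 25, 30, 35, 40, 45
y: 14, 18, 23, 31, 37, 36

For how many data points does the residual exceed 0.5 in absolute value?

5

x=20: ŷ = -6 + 20 = 14; r = 14 − 14 = 0
x=25: ŷ = -6 + 25 = 19; r = 18 − 19 = -1
x=30: ŷ = -6 + 30 = 24; r = 23 − 24 = -1
x=35: ŷ = -6 + 35 = 29; r = 31 − 29 = 2
x=40: ŷ = -6 + 40 = 34; r = 37 − 34 = 3
x=45: ŷ = -6 + 45 = 39; r = 36 − 39 = -3
|r| > 0.5: x=25 (|r|=1), x=30 (|r|=1), x=35 (|r|=2), x=40 (|r|=3), x=45 (|r|=3) → 5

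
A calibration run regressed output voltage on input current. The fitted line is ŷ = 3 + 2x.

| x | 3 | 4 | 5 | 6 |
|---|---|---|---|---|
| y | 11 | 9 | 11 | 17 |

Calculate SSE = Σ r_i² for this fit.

x=3: ŷ = 3 + 2·3 = 9; r = 11 − 9 = 2
x=4: ŷ = 3 + 2·4 = 11; r = 9 − 11 = -2
x=5: ŷ = 3 + 2·5 = 13; r = 11 − 13 = -2
x=6: ŷ = 3 + 2·6 = 15; r = 17 − 15 = 2
SSE = 4 + 4 + 4 + 4 = 16

SSE = 16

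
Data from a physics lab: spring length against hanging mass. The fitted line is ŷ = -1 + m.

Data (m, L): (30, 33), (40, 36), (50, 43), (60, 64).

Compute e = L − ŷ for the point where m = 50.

e = -6

ŷ = -1 + 50 = 49
e = 43 − 49 = -6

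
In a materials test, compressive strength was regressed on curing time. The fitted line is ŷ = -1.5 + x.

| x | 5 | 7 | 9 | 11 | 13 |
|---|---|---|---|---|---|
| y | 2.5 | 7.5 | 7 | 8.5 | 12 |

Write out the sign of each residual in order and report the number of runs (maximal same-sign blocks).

4 runs

x=5: ŷ = -1.5 + 5 = 3.5; r = 2.5 − 3.5 = -1
x=7: ŷ = -1.5 + 7 = 5.5; r = 7.5 − 5.5 = 2
x=9: ŷ = -1.5 + 9 = 7.5; r = 7 − 7.5 = -0.5
x=11: ŷ = -1.5 + 11 = 9.5; r = 8.5 − 9.5 = -1
x=13: ŷ = -1.5 + 13 = 11.5; r = 12 − 11.5 = 0.5
Signs: − + − − +
Runs: −×1, +×1, −×2, +×1 → 4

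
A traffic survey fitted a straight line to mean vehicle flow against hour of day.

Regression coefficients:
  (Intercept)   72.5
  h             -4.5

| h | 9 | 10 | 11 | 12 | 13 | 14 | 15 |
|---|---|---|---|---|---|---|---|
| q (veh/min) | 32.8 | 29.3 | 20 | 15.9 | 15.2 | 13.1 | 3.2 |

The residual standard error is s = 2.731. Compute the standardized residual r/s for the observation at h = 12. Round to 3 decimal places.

-0.952

ŷ = 72.5 − 4.5·12 = 18.5
r = 15.9 − 18.5 = -2.6
r/s = -2.6 / 2.731 = -0.952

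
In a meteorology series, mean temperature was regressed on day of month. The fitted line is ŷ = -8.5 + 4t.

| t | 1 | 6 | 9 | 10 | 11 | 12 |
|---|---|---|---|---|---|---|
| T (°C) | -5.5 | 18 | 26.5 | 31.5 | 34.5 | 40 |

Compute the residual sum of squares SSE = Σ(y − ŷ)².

t=1: ŷ = -8.5 + 4·1 = -4.5; e = -5.5 − (-4.5) = -1
t=6: ŷ = -8.5 + 4·6 = 15.5; e = 18 − 15.5 = 2.5
t=9: ŷ = -8.5 + 4·9 = 27.5; e = 26.5 − 27.5 = -1
t=10: ŷ = -8.5 + 4·10 = 31.5; e = 31.5 − 31.5 = 0
t=11: ŷ = -8.5 + 4·11 = 35.5; e = 34.5 − 35.5 = -1
t=12: ŷ = -8.5 + 4·12 = 39.5; e = 40 − 39.5 = 0.5
SSE = 1 + 6.25 + 1 + 0 + 1 + 0.25 = 9.5

SSE = 9.5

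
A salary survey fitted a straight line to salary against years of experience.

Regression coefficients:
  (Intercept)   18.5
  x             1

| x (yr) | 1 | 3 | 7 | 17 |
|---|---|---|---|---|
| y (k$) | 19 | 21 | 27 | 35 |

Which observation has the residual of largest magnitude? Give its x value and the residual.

x = 7, r = 1.5

x=1: ŷ = 18.5 + 1 = 19.5; r = 19 − 19.5 = -0.5
x=3: ŷ = 18.5 + 3 = 21.5; r = 21 − 21.5 = -0.5
x=7: ŷ = 18.5 + 7 = 25.5; r = 27 − 25.5 = 1.5
x=17: ŷ = 18.5 + 17 = 35.5; r = 35 − 35.5 = -0.5
Largest |r| is 1.5 at x = 7, residual 1.5.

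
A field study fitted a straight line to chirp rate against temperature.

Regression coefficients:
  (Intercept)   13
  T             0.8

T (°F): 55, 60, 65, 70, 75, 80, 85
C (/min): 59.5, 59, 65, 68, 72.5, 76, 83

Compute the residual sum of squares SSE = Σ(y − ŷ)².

T=55: ŷ = 13 + 0.8·55 = 57; r = 59.5 − 57 = 2.5
T=60: ŷ = 13 + 0.8·60 = 61; r = 59 − 61 = -2
T=65: ŷ = 13 + 0.8·65 = 65; r = 65 − 65 = 0
T=70: ŷ = 13 + 0.8·70 = 69; r = 68 − 69 = -1
T=75: ŷ = 13 + 0.8·75 = 73; r = 72.5 − 73 = -0.5
T=80: ŷ = 13 + 0.8·80 = 77; r = 76 − 77 = -1
T=85: ŷ = 13 + 0.8·85 = 81; r = 83 − 81 = 2
SSE = 6.25 + 4 + 0 + 1 + 0.25 + 1 + 4 = 16.5

SSE = 16.5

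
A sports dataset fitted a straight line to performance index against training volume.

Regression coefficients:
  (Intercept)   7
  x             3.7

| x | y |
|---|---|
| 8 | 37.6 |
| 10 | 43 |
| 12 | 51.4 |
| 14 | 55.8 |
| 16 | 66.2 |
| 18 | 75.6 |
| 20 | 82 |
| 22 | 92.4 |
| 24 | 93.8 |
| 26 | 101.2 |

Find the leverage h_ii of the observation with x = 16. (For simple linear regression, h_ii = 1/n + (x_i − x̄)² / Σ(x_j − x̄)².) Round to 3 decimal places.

h = 0.103

x̄ = (8 + 10 + 12 + 14 + 16 + 18 + 20 + 22 + 24 + 26)/10 = 17
Σ(x − x̄)² = 81 + 49 + 25 + 9 + 1 + 1 + 9 + 25 + 49 + 81 = 330
h = 1/10 + (-1)²/330 = 0.1 + 0.0030303 = 0.103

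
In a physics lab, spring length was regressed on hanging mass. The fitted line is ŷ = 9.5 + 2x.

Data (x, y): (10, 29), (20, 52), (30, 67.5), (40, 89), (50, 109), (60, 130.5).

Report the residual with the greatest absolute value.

e = 2.5

x=10: ŷ = 9.5 + 2·10 = 29.5; e = 29 − 29.5 = -0.5
x=20: ŷ = 9.5 + 2·20 = 49.5; e = 52 − 49.5 = 2.5
x=30: ŷ = 9.5 + 2·30 = 69.5; e = 67.5 − 69.5 = -2
x=40: ŷ = 9.5 + 2·40 = 89.5; e = 89 − 89.5 = -0.5
x=50: ŷ = 9.5 + 2·50 = 109.5; e = 109 − 109.5 = -0.5
x=60: ŷ = 9.5 + 2·60 = 129.5; e = 130.5 − 129.5 = 1
Largest |e| is 2.5 at x = 20, residual 2.5.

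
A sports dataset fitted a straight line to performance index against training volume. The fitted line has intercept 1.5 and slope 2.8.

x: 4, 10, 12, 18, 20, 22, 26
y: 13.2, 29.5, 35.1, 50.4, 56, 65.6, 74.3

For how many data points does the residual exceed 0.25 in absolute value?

x=4: ŷ = 1.5 + 2.8·4 = 12.7; r = 13.2 − 12.7 = 0.5
x=10: ŷ = 1.5 + 2.8·10 = 29.5; r = 29.5 − 29.5 = 0
x=12: ŷ = 1.5 + 2.8·12 = 35.1; r = 35.1 − 35.1 = 0
x=18: ŷ = 1.5 + 2.8·18 = 51.9; r = 50.4 − 51.9 = -1.5
x=20: ŷ = 1.5 + 2.8·20 = 57.5; r = 56 − 57.5 = -1.5
x=22: ŷ = 1.5 + 2.8·22 = 63.1; r = 65.6 − 63.1 = 2.5
x=26: ŷ = 1.5 + 2.8·26 = 74.3; r = 74.3 − 74.3 = 0
|r| > 0.25: x=4 (|r|=0.5), x=18 (|r|=1.5), x=20 (|r|=1.5), x=22 (|r|=2.5) → 4

4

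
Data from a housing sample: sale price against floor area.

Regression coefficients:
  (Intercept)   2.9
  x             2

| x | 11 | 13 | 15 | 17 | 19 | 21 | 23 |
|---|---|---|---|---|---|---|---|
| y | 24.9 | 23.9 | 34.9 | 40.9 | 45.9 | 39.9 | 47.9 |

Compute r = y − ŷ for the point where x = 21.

r = -5

ŷ = 2.9 + 2·21 = 44.9
r = 39.9 − 44.9 = -5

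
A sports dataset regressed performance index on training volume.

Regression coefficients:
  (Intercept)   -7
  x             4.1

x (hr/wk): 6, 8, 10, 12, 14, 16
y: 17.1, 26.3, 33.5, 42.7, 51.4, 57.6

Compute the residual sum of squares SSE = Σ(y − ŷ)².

x=6: ŷ = -7 + 4.1·6 = 17.6; e = 17.1 − 17.6 = -0.5
x=8: ŷ = -7 + 4.1·8 = 25.8; e = 26.3 − 25.8 = 0.5
x=10: ŷ = -7 + 4.1·10 = 34; e = 33.5 − 34 = -0.5
x=12: ŷ = -7 + 4.1·12 = 42.2; e = 42.7 − 42.2 = 0.5
x=14: ŷ = -7 + 4.1·14 = 50.4; e = 51.4 − 50.4 = 1
x=16: ŷ = -7 + 4.1·16 = 58.6; e = 57.6 − 58.6 = -1
SSE = 0.25 + 0.25 + 0.25 + 0.25 + 1 + 1 = 3

SSE = 3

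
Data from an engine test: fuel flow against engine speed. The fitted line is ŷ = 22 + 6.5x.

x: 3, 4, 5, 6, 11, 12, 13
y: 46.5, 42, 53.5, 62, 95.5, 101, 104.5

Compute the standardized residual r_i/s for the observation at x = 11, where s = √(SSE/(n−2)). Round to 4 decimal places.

x=3: ŷ = 22 + 6.5·3 = 41.5; r = 46.5 − 41.5 = 5
x=4: ŷ = 22 + 6.5·4 = 48; r = 42 − 48 = -6
x=5: ŷ = 22 + 6.5·5 = 54.5; r = 53.5 − 54.5 = -1
x=6: ŷ = 22 + 6.5·6 = 61; r = 62 − 61 = 1
x=11: ŷ = 22 + 6.5·11 = 93.5; r = 95.5 − 93.5 = 2
x=12: ŷ = 22 + 6.5·12 = 100; r = 101 − 100 = 1
x=13: ŷ = 22 + 6.5·13 = 106.5; r = 104.5 − 106.5 = -2
SSE = 25 + 36 + 1 + 1 + 4 + 1 + 4 = 72
s = √(72/5) = 3.79473
r/s = 2 / 3.79473 = 0.5270

0.5270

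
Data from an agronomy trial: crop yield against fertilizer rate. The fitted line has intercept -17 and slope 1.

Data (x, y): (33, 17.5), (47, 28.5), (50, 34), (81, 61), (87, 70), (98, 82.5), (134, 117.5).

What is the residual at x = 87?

e = 0

ŷ = -17 + 87 = 70
e = 70 − 70 = 0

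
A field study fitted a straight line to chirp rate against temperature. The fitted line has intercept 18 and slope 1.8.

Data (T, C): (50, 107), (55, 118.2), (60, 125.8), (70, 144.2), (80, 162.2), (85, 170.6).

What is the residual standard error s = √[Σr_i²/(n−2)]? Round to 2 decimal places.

s = 0.82

T=50: Ĉ = 18 + 1.8·50 = 108; r = 107 − 108 = -1
T=55: Ĉ = 18 + 1.8·55 = 117; r = 118.2 − 117 = 1.2
T=60: Ĉ = 18 + 1.8·60 = 126; r = 125.8 − 126 = -0.2
T=70: Ĉ = 18 + 1.8·70 = 144; r = 144.2 − 144 = 0.2
T=80: Ĉ = 18 + 1.8·80 = 162; r = 162.2 − 162 = 0.2
T=85: Ĉ = 18 + 1.8·85 = 171; r = 170.6 − 171 = -0.4
SSE = 1 + 1.44 + 0.04 + 0.04 + 0.04 + 0.16 = 2.72
s = √(2.72/4) = √0.68 ≈ 0.82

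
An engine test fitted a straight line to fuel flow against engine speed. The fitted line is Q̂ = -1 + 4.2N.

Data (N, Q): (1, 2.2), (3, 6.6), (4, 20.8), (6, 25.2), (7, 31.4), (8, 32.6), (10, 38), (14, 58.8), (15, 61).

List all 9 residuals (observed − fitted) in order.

N=1: Q̂ = -1 + 4.2·1 = 3.2; e = 2.2 − 3.2 = -1
N=3: Q̂ = -1 + 4.2·3 = 11.6; e = 6.6 − 11.6 = -5
N=4: Q̂ = -1 + 4.2·4 = 15.8; e = 20.8 − 15.8 = 5
N=6: Q̂ = -1 + 4.2·6 = 24.2; e = 25.2 − 24.2 = 1
N=7: Q̂ = -1 + 4.2·7 = 28.4; e = 31.4 − 28.4 = 3
N=8: Q̂ = -1 + 4.2·8 = 32.6; e = 32.6 − 32.6 = 0
N=10: Q̂ = -1 + 4.2·10 = 41; e = 38 − 41 = -3
N=14: Q̂ = -1 + 4.2·14 = 57.8; e = 58.8 − 57.8 = 1
N=15: Q̂ = -1 + 4.2·15 = 62; e = 61 − 62 = -1

-1, -5, 5, 1, 3, 0, -3, 1, -1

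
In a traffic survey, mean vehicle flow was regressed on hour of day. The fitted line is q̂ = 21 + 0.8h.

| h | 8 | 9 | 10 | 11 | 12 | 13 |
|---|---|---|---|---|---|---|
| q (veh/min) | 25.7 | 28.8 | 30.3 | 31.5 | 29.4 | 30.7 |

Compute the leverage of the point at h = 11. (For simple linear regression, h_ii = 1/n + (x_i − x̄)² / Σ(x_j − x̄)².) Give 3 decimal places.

h̄ = (8 + 9 + 10 + 11 + 12 + 13)/6 = 10.5
Σ(h − h̄)² = 6.25 + 2.25 + 0.25 + 0.25 + 2.25 + 6.25 = 17.5
h = 1/6 + (0.5)²/17.5 = 0.166667 + 0.0142857 = 0.181

h = 0.181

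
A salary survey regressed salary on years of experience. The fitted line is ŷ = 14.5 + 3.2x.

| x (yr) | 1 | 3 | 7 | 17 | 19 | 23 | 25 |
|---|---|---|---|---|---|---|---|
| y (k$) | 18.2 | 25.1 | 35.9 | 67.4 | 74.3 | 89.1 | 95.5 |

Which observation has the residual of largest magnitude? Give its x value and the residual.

x=1: ŷ = 14.5 + 3.2·1 = 17.7; e = 18.2 − 17.7 = 0.5
x=3: ŷ = 14.5 + 3.2·3 = 24.1; e = 25.1 − 24.1 = 1
x=7: ŷ = 14.5 + 3.2·7 = 36.9; e = 35.9 − 36.9 = -1
x=17: ŷ = 14.5 + 3.2·17 = 68.9; e = 67.4 − 68.9 = -1.5
x=19: ŷ = 14.5 + 3.2·19 = 75.3; e = 74.3 − 75.3 = -1
x=23: ŷ = 14.5 + 3.2·23 = 88.1; e = 89.1 − 88.1 = 1
x=25: ŷ = 14.5 + 3.2·25 = 94.5; e = 95.5 − 94.5 = 1
Largest |e| is 1.5 at x = 17, residual -1.5.

x = 17, e = -1.5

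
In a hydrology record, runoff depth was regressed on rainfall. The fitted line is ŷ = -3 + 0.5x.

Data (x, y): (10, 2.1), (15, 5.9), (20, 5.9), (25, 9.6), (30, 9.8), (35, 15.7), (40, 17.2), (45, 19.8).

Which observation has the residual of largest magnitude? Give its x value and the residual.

x=10: ŷ = -3 + 0.5·10 = 2; r = 2.1 − 2 = 0.1
x=15: ŷ = -3 + 0.5·15 = 4.5; r = 5.9 − 4.5 = 1.4
x=20: ŷ = -3 + 0.5·20 = 7; r = 5.9 − 7 = -1.1
x=25: ŷ = -3 + 0.5·25 = 9.5; r = 9.6 − 9.5 = 0.1
x=30: ŷ = -3 + 0.5·30 = 12; r = 9.8 − 12 = -2.2
x=35: ŷ = -3 + 0.5·35 = 14.5; r = 15.7 − 14.5 = 1.2
x=40: ŷ = -3 + 0.5·40 = 17; r = 17.2 − 17 = 0.2
x=45: ŷ = -3 + 0.5·45 = 19.5; r = 19.8 − 19.5 = 0.3
Largest |r| is 2.2 at x = 30, residual -2.2.

x = 30, r = -2.2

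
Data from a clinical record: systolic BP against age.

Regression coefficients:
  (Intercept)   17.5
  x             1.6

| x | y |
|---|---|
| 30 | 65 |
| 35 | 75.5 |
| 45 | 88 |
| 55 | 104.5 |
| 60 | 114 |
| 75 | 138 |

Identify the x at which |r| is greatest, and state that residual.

x=30: ŷ = 17.5 + 1.6·30 = 65.5; r = 65 − 65.5 = -0.5
x=35: ŷ = 17.5 + 1.6·35 = 73.5; r = 75.5 − 73.5 = 2
x=45: ŷ = 17.5 + 1.6·45 = 89.5; r = 88 − 89.5 = -1.5
x=55: ŷ = 17.5 + 1.6·55 = 105.5; r = 104.5 − 105.5 = -1
x=60: ŷ = 17.5 + 1.6·60 = 113.5; r = 114 − 113.5 = 0.5
x=75: ŷ = 17.5 + 1.6·75 = 137.5; r = 138 − 137.5 = 0.5
Largest |r| is 2 at x = 35, residual 2.

x = 35, r = 2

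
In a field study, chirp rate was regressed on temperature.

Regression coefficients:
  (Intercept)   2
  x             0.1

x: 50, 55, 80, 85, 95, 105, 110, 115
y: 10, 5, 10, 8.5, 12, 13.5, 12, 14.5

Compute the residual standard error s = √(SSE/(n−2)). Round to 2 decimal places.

s = 1.94

x=50: ŷ = 2 + 0.1·50 = 7; e = 10 − 7 = 3
x=55: ŷ = 2 + 0.1·55 = 7.5; e = 5 − 7.5 = -2.5
x=80: ŷ = 2 + 0.1·80 = 10; e = 10 − 10 = 0
x=85: ŷ = 2 + 0.1·85 = 10.5; e = 8.5 − 10.5 = -2
x=95: ŷ = 2 + 0.1·95 = 11.5; e = 12 − 11.5 = 0.5
x=105: ŷ = 2 + 0.1·105 = 12.5; e = 13.5 − 12.5 = 1
x=110: ŷ = 2 + 0.1·110 = 13; e = 12 − 13 = -1
x=115: ŷ = 2 + 0.1·115 = 13.5; e = 14.5 − 13.5 = 1
SSE = 9 + 6.25 + 0 + 4 + 0.25 + 1 + 1 + 1 = 22.5
s = √(22.5/6) = √3.75 ≈ 1.94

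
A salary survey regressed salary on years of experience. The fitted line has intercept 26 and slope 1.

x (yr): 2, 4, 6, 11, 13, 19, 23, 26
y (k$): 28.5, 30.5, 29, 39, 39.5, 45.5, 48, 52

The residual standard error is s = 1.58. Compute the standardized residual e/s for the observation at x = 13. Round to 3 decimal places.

ŷ = 26 + 13 = 39
e = 39.5 − 39 = 0.5
e/s = 0.5 / 1.58 = 0.316

0.316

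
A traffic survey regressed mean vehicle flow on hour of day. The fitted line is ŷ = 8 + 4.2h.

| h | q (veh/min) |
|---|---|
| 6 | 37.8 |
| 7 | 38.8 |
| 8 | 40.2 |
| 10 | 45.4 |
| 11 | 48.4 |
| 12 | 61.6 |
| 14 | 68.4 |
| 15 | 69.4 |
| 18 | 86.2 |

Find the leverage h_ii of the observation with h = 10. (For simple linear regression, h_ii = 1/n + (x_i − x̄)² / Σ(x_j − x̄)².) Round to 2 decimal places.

h̄ = (6 + 7 + 8 + 10 + 11 + 12 + 14 + 15 + 18)/9 = 11.2222
Σ(h − h̄)² = 27.2716 + 17.8272 + 10.3827 + 1.49383 + 0.0493827 + 0.604938 + 7.71605 + 14.2716 + 45.9383 = 125.556
h = 1/9 + (-1.22222)²/125.556 = 0.111111 + 0.0118977 = 0.12

h = 0.12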